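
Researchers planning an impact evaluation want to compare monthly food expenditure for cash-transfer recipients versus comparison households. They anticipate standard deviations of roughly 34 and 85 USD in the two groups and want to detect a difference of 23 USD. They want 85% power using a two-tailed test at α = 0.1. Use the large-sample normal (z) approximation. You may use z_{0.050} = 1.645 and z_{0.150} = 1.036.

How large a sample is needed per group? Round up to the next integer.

n = 114 per group

n = (z_{α/2} + z_β)² · (σ₁² + σ₂²) / δ²
  = (1.645 + 1.036)² · (34² + 85² = 8381) / 23²
  = 7.1878 · 8381 / 529
  = 113.88
Round up → n = 114 per group.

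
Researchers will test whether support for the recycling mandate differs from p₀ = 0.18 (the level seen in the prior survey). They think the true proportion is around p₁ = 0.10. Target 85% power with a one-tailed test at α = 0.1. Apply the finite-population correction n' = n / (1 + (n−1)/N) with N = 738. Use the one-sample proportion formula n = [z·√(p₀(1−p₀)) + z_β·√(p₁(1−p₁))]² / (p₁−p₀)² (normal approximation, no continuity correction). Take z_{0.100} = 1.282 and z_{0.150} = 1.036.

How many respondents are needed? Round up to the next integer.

n = [z_α·√(p₀q₀) + z_β·√(p₁q₁)]² / (p₁ − p₀)²
  = [1.282·√(0.18·0.82) + 1.036·√(0.10·0.90)]² / (-0.08)²
  = [1.282·0.3842 + 1.036·0.3000]² / 0.0064
  = [0.8033]² / 0.0064
  = 100.83
Finite-population correction (N = 738): 100.83 / (1 + (100.83 − 1)/738) = 88.82.
Round up → n = 89.

n = 89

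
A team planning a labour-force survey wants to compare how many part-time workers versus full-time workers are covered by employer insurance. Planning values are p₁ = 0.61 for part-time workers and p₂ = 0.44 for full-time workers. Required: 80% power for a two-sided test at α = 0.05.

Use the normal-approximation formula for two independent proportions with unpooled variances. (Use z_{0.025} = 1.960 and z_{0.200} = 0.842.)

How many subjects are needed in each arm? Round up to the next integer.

n = (z_{α/2} + z_β)² · [p₁(1−p₁) + p₂(1−p₂)] / (p₁ − p₂)²
  = (1.960 + 0.842)² · (0.61·0.39 + 0.44·0.56) / (0.17)²
  = (2.802)² · (0.2379 + 0.2464) / 0.0289
  = 7.8512 · 0.4843 / 0.0289
  = 131.57
Round up → n = 132 per group.

n = 132 per group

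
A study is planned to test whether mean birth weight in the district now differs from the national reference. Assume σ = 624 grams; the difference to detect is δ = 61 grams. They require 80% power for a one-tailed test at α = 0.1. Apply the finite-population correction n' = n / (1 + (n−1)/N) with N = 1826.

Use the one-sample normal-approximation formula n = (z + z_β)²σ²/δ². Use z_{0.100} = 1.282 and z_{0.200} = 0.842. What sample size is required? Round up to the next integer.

n = 376

n = (z_α + z_β)² · σ² / δ²
  = (1.282 + 0.842)² · 624² / 61²
  = 4.5114 · 389376 / 3721
  = 472.08
Finite-population correction (N = 1826): 472.08 / (1 + (472.08 − 1)/1826) = 375.27.
Round up → n = 376.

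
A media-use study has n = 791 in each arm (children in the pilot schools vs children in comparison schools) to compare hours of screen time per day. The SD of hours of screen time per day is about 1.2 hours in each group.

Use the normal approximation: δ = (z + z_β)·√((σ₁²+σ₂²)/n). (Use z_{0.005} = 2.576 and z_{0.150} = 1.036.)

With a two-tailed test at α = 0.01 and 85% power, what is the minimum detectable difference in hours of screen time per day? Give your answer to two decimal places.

Minimum detectable difference ≈ 0.22 hours

δ = (z_{α/2} + z_β) · √((σ₁²+σ₂²)/n)
  = (2.576 + 1.036) · √(2.88/791)
  = 3.612 · √0.00364
  = 3.612 · 0.0603
  = 0.2179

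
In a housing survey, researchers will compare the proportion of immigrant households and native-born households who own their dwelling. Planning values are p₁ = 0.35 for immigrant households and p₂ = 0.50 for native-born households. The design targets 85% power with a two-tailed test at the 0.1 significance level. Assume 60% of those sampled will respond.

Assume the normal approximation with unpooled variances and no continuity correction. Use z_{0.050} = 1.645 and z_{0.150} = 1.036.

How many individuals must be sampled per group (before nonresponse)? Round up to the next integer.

n = (z_{α/2} + z_β)² · [p₁(1−p₁) + p₂(1−p₂)] / (p₁ − p₂)²
  = (1.645 + 1.036)² · (0.35·0.65 + 0.50·0.50) / (-0.15)²
  = (2.681)² · (0.2275 + 0.2500) / 0.0225
  = 7.1878 · 0.4775 / 0.0225
  = 152.54
Adjust for 60% response: 152.54 / 0.60 = 254.23.
Round up → n = 255 per group.

n = 255 per group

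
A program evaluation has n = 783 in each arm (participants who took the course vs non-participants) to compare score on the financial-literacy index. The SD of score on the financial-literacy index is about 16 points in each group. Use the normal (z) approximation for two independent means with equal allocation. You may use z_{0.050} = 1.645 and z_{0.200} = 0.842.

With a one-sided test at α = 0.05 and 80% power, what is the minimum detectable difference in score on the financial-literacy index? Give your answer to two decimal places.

δ = (z_α + z_β) · √((σ₁²+σ₂²)/n)
  = (1.645 + 0.842) · √(512/783)
  = 2.487 · √0.6539
  = 2.487 · 0.8086
  = 2.0111

Minimum detectable difference ≈ 2.01 points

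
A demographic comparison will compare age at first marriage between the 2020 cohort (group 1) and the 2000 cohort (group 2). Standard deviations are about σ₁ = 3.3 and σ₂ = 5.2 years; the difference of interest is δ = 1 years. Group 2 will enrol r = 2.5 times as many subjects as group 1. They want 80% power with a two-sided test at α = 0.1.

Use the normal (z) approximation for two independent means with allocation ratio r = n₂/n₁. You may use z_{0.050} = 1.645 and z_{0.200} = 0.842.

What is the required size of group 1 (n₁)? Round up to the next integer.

n₁ = (z_{α/2} + z_β)² · (σ₁² + σ₂²/r) / δ²
   = (1.645 + 0.842)² · (3.3² + 5.2²/2.5) / 1²
   = 6.1852 · (10.89 + 10.816) / 1
   = 6.1852 · 21.706 / 1
   = 134.26
Round up → n₁ = 135; n₂ = r·n₁ = 2.5 × 135 = 338.

n₁ = 135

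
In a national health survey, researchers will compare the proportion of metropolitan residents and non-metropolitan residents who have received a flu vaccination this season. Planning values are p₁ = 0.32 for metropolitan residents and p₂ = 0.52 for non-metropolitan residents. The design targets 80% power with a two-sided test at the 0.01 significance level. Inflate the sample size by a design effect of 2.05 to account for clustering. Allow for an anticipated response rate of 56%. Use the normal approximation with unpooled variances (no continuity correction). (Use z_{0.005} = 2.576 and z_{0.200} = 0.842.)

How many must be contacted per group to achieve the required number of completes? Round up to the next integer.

n = 500 per group

n = (z_{α/2} + z_β)² · [p₁(1−p₁) + p₂(1−p₂)] / (p₁ − p₂)²
  = (2.576 + 0.842)² · (0.32·0.68 + 0.52·0.48) / (-0.20)²
  = (3.418)² · (0.2176 + 0.2496) / 0.0400
  = 11.6827 · 0.4672 / 0.0400
  = 136.45
Design effect: 2.05 × 136.45 = 279.73.
Adjust for 56% response: 279.73 / 0.56 = 499.52.
Round up → n = 500 per group.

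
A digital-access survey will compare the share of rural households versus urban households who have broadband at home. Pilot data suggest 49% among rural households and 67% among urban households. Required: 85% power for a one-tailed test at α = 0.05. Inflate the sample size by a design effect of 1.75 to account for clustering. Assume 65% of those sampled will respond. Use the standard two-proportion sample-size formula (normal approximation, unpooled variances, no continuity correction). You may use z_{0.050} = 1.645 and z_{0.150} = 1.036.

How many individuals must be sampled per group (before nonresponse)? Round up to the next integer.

n = (z_α + z_β)² · [p₁(1−p₁) + p₂(1−p₂)] / (p₁ − p₂)²
  = (1.645 + 1.036)² · (0.49·0.51 + 0.67·0.33) / (-0.18)²
  = (2.681)² · (0.2499 + 0.2211) / 0.0324
  = 7.1878 · 0.4710 / 0.0324
  = 104.49
Design effect: 1.75 × 104.49 = 182.86.
Adjust for 65% response: 182.86 / 0.65 = 281.32.
Round up → n = 282 per group.

n = 282 per group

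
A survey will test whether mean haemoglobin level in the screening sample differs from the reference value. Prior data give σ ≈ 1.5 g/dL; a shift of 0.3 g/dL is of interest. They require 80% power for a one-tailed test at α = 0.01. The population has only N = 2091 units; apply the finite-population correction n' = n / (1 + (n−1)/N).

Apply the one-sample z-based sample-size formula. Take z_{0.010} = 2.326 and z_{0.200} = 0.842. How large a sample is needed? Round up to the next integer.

n = (z_α + z_β)² · σ² / δ²
  = (2.326 + 0.842)² · 1.5² / 0.3²
  = 10.0362 · 2.25 / 0.09
  = 250.91
Finite-population correction (N = 2091): 250.91 / (1 + (250.91 − 1)/2091) = 224.12.
Round up → n = 225.

n = 225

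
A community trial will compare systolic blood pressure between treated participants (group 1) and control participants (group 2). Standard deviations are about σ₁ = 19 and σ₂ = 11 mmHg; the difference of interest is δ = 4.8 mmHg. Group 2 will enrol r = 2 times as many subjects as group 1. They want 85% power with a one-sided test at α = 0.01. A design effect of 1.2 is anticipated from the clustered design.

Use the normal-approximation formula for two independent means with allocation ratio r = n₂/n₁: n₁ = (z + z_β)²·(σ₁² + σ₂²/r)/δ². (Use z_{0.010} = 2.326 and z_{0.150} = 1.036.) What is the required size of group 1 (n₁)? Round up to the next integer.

n₁ = (z_α + z_β)² · (σ₁² + σ₂²/r) / δ²
   = (2.326 + 1.036)² · (19² + 11²/2) / 4.8²
   = 11.3030 · (361 + 60.5) / 23.04
   = 11.3030 · 421.5 / 23.04
   = 206.78
Design effect: 1.2 × 206.78 = 248.14.
Round up → n₁ = 249; n₂ = r·n₁ = 2 × 249 = 498.

n₁ = 249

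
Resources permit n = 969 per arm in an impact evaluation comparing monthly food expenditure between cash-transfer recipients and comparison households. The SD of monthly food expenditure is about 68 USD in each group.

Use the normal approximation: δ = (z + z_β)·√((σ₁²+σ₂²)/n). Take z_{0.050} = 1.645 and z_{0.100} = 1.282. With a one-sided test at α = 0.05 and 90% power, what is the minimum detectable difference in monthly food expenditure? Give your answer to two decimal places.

δ = (z_α + z_β) · √((σ₁²+σ₂²)/n)
  = (1.645 + 1.282) · √(9248/969)
  = 2.927 · √9.5439
  = 2.927 · 3.0893
  = 9.0424

Minimum detectable difference ≈ 9.04 USD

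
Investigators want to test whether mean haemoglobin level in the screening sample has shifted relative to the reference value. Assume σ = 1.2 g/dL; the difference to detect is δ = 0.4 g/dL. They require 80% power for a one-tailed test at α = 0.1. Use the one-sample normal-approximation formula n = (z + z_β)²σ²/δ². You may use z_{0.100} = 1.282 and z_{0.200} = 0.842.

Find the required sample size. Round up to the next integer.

n = (z_α + z_β)² · σ² / δ²
  = (1.282 + 0.842)² · 1.2² / 0.4²
  = 4.5114 · 1.44 / 0.16
  = 40.60
Round up → n = 41.

n = 41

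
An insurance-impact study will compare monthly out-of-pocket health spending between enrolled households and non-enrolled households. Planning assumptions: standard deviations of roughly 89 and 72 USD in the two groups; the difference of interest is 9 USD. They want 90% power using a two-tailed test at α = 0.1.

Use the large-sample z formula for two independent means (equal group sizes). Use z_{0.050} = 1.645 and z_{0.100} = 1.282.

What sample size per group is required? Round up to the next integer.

n = (z_{α/2} + z_β)² · (σ₁² + σ₂²) / δ²
  = (1.645 + 1.282)² · (89² + 72² = 13105) / 9²
  = 8.5673 · 13105 / 81
  = 1386.11
Round up → n = 1387 per group.

n = 1387 per group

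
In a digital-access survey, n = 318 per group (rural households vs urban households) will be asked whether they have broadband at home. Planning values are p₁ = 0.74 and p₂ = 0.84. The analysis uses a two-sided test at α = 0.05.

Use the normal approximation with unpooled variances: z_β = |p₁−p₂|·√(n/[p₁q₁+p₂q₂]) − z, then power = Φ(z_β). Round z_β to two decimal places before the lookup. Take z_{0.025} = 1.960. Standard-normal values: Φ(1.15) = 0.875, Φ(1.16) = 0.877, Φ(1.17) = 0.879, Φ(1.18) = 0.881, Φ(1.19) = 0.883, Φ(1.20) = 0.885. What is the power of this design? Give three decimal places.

z_β = |p₁−p₂|·√(n/[p₁q₁+p₂q₂]) − z_{α/2}
    = 0.10 · √(318/0.3268) − 1.960
    = 0.10 · 31.1941 − 1.960
    = 3.1194 − 1.960 = 1.1594 → 1.16
Power = Φ(1.16) = 0.877.

Power ≈ 0.877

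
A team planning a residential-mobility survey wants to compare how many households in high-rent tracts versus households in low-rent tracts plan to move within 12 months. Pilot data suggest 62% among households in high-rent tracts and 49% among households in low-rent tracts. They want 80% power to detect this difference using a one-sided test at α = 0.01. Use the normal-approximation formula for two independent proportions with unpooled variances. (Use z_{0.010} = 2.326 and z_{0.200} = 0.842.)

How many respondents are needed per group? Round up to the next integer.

n = 289 per group

n = (z_α + z_β)² · [p₁(1−p₁) + p₂(1−p₂)] / (p₁ − p₂)²
  = (2.326 + 0.842)² · (0.62·0.38 + 0.49·0.51) / (0.13)²
  = (3.168)² · (0.2356 + 0.2499) / 0.0169
  = 10.0362 · 0.4855 / 0.0169
  = 288.32
Round up → n = 289 per group.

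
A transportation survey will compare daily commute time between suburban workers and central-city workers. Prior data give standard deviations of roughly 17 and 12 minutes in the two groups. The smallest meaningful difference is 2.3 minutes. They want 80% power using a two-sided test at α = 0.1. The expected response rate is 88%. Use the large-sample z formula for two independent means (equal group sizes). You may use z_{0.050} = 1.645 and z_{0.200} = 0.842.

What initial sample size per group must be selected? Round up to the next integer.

n = 576 per group

n = (z_{α/2} + z_β)² · (σ₁² + σ₂²) / δ²
  = (1.645 + 0.842)² · (17² + 12² = 433) / 2.3²
  = 6.1852 · 433 / 5.29
  = 506.27
Adjust for 88% response: 506.27 / 0.88 = 575.31.
Round up → n = 576 per group.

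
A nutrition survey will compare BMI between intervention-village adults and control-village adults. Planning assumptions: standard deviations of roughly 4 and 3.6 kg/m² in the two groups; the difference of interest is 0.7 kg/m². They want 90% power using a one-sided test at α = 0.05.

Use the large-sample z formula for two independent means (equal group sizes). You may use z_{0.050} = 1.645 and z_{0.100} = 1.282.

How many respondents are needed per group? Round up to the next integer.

n = (z_α + z_β)² · (σ₁² + σ₂²) / δ²
  = (1.645 + 1.282)² · (4² + 3.6² = 28.96) / 0.7²
  = 8.5673 · 28.96 / 0.49
  = 506.35
Round up → n = 507 per group.

n = 507 per group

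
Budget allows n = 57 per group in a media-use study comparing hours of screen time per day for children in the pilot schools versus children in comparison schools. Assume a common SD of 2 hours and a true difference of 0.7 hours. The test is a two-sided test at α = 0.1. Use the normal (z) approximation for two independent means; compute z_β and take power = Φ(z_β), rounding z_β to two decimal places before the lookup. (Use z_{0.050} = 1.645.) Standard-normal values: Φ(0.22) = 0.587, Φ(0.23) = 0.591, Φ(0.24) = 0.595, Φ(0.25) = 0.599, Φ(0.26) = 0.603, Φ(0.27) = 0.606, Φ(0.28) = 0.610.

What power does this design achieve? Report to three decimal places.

Power ≈ 0.587

z_β = δ·√(n/(σ₁²+σ₂²)) − z_{α/2}
    = 0.7 · √(57/8) − 1.645
    = 0.7 · 2.66927 − 1.645
    = 1.8685 − 1.645 = 0.2235 → 0.22
Power = Φ(0.22) = 0.587.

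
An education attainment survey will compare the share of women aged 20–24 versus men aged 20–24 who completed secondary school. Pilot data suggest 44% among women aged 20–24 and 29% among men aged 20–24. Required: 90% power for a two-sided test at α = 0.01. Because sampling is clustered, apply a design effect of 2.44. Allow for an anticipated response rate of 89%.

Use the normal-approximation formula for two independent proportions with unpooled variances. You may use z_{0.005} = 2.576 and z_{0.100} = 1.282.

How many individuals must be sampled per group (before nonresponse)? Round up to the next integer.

n = (z_{α/2} + z_β)² · [p₁(1−p₁) + p₂(1−p₂)] / (p₁ − p₂)²
  = (2.576 + 1.282)² · (0.44·0.56 + 0.29·0.71) / (0.15)²
  = (3.858)² · (0.2464 + 0.2059) / 0.0225
  = 14.8842 · 0.4523 / 0.0225
  = 299.20
Design effect: 2.44 × 299.20 = 730.06.
Adjust for 89% response: 730.06 / 0.89 = 820.29.
Round up → n = 821 per group.

n = 821 per group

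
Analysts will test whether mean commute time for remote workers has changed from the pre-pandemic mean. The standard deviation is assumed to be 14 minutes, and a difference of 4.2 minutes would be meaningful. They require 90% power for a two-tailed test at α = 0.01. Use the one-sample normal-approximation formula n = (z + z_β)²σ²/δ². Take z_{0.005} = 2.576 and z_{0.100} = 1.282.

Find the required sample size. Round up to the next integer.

n = (z_{α/2} + z_β)² · σ² / δ²
  = (2.576 + 1.282)² · 14² / 4.2²
  = 14.8842 · 196 / 17.64
  = 165.38
Round up → n = 166.

n = 166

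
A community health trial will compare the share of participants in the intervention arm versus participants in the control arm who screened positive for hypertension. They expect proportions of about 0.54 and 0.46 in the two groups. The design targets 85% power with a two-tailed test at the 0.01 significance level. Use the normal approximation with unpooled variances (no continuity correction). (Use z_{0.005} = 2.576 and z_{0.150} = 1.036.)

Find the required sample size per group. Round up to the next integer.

n = 1013 per group

n = (z_{α/2} + z_β)² · [p₁(1−p₁) + p₂(1−p₂)] / (p₁ − p₂)²
  = (2.576 + 1.036)² · (0.54·0.46 + 0.46·0.54) / (0.08)²
  = (3.612)² · (0.2484 + 0.2484) / 0.0064
  = 13.0465 · 0.4968 / 0.0064
  = 1012.74
Round up → n = 1013 per group.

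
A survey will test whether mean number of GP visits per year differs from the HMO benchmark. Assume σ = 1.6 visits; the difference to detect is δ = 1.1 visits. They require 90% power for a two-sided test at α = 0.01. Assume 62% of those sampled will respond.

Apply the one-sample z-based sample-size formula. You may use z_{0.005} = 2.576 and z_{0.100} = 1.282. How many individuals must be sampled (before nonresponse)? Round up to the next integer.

n = 51

n = (z_{α/2} + z_β)² · σ² / δ²
  = (2.576 + 1.282)² · 1.6² / 1.1²
  = 14.8842 · 2.56 / 1.21
  = 31.49
Adjust for 62% response: 31.49 / 0.62 = 50.79.
Round up → n = 51.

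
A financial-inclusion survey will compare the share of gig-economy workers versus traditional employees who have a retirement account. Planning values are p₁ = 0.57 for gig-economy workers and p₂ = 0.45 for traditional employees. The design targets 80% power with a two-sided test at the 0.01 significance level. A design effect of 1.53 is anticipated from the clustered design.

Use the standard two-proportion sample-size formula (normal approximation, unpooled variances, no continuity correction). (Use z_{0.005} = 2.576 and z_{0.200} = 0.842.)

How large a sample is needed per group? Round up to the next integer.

n = (z_{α/2} + z_β)² · [p₁(1−p₁) + p₂(1−p₂)] / (p₁ − p₂)²
  = (2.576 + 0.842)² · (0.57·0.43 + 0.45·0.55) / (0.12)²
  = (3.418)² · (0.2451 + 0.2475) / 0.0144
  = 11.6827 · 0.4926 / 0.0144
  = 399.65
Design effect: 1.53 × 399.65 = 611.46.
Round up → n = 612 per group.

n = 612 per group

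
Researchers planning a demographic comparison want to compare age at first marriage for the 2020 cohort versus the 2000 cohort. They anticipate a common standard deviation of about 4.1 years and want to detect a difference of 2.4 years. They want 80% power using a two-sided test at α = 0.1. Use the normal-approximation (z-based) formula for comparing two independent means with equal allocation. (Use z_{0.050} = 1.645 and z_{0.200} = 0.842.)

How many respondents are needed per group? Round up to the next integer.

n = (z_{α/2} + z_β)² · (σ₁² + σ₂²) / δ²
  = (1.645 + 0.842)² · (2·4.1² = 33.62) / 2.4²
  = 6.1852 · 33.62 / 5.76
  = 36.10
Round up → n = 37 per group.

n = 37 per group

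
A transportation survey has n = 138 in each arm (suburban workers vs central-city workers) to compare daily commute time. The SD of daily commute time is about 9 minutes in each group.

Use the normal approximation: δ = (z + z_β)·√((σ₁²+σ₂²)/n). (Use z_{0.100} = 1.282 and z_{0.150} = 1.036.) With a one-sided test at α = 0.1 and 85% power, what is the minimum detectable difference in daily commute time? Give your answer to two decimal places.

Minimum detectable difference ≈ 2.51 minutes

δ = (z_α + z_β) · √((σ₁²+σ₂²)/n)
  = (1.282 + 1.036) · √(162/138)
  = 2.318 · √1.1739
  = 2.318 · 1.0835
  = 2.5115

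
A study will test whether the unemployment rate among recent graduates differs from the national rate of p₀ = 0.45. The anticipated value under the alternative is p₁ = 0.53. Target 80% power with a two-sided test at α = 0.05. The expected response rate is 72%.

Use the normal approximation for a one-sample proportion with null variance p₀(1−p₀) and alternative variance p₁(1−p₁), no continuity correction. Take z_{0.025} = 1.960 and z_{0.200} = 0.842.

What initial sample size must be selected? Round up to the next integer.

n = 423

n = [z_{α/2}·√(p₀q₀) + z_β·√(p₁q₁)]² / (p₁ − p₀)²
  = [1.960·√(0.45·0.55) + 0.842·√(0.53·0.47)]² / (0.08)²
  = [1.960·0.4975 + 0.842·0.4991]² / 0.0064
  = [1.3953]² / 0.0064
  = 304.21
Adjust for 72% response: 304.21 / 0.72 = 422.51.
Round up → n = 423.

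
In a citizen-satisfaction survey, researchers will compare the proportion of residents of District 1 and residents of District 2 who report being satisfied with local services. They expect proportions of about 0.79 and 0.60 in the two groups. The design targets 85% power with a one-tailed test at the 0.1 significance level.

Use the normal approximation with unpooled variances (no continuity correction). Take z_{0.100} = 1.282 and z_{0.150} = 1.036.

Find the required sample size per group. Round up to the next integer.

n = (z_α + z_β)² · [p₁(1−p₁) + p₂(1−p₂)] / (p₁ − p₂)²
  = (1.282 + 1.036)² · (0.79·0.21 + 0.60·0.40) / (0.19)²
  = (2.318)² · (0.1659 + 0.2400) / 0.0361
  = 5.3731 · 0.4059 / 0.0361
  = 60.41
Round up → n = 61 per group.

n = 61 per group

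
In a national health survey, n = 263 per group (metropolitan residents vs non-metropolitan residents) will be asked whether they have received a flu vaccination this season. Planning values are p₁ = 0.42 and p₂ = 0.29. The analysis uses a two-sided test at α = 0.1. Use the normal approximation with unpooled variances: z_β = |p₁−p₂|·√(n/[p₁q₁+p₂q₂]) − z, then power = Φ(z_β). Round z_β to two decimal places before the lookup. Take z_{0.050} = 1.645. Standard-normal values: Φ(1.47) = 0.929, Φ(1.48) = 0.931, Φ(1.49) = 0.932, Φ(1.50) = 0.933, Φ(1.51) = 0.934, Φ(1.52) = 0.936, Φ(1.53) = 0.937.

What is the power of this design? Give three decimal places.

z_β = |p₁−p₂|·√(n/[p₁q₁+p₂q₂]) − z_{α/2}
    = 0.13 · √(263/0.4495) − 1.645
    = 0.13 · 24.1887 − 1.645
    = 3.1445 − 1.645 = 1.4995 → 1.50
Power = Φ(1.50) = 0.933.

Power ≈ 0.933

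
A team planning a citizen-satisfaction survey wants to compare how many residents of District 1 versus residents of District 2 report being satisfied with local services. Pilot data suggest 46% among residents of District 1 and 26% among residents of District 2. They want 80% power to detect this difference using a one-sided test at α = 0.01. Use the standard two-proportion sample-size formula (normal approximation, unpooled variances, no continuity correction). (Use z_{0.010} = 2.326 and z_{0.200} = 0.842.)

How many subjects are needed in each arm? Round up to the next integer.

n = (z_α + z_β)² · [p₁(1−p₁) + p₂(1−p₂)] / (p₁ − p₂)²
  = (2.326 + 0.842)² · (0.46·0.54 + 0.26·0.74) / (0.20)²
  = (3.168)² · (0.2484 + 0.1924) / 0.0400
  = 10.0362 · 0.4408 / 0.0400
  = 110.60
Round up → n = 111 per group.

n = 111 per group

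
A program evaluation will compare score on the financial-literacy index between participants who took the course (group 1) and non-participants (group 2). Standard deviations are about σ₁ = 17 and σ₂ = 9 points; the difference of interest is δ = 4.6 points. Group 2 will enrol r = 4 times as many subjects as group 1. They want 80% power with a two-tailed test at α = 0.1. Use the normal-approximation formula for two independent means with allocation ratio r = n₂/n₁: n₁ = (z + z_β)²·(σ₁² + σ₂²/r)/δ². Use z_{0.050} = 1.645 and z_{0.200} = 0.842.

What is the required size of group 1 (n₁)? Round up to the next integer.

n₁ = (z_{α/2} + z_β)² · (σ₁² + σ₂²/r) / δ²
   = (1.645 + 0.842)² · (17² + 9²/4) / 4.6²
   = 6.1852 · (289 + 20.25) / 21.16
   = 6.1852 · 309.25 / 21.16
   = 90.40
Round up → n₁ = 91; n₂ = r·n₁ = 4 × 91 = 364.

n₁ = 91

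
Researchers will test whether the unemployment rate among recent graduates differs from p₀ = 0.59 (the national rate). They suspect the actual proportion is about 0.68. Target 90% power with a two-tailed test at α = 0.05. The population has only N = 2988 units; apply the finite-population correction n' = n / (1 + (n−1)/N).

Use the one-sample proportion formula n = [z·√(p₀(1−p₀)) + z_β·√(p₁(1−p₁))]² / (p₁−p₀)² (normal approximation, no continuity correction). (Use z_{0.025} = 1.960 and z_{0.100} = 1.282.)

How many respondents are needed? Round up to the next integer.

n = 274

n = [z_{α/2}·√(p₀q₀) + z_β·√(p₁q₁)]² / (p₁ − p₀)²
  = [1.960·√(0.59·0.41) + 1.282·√(0.68·0.32)]² / (0.09)²
  = [1.960·0.4918 + 1.282·0.4665]² / 0.0081
  = [1.5620]² / 0.0081
  = 301.22
Finite-population correction (N = 2988): 301.22 / (1 + (301.22 − 1)/2988) = 273.72.
Round up → n = 274.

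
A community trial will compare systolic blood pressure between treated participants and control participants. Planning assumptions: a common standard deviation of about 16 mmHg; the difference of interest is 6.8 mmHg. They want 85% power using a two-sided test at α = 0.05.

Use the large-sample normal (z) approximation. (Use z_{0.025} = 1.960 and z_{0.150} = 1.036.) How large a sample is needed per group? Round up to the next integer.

n = 100 per group

n = (z_{α/2} + z_β)² · (σ₁² + σ₂²) / δ²
  = (1.960 + 1.036)² · (2·16² = 512) / 6.8²
  = 8.9760 · 512 / 46.24
  = 99.39
Round up → n = 100 per group.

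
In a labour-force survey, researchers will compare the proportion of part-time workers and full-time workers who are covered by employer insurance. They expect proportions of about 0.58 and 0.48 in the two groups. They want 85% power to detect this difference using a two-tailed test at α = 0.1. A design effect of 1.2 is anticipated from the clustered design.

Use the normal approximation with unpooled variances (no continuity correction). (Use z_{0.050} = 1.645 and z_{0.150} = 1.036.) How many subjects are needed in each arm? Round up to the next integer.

n = 426 per group

n = (z_{α/2} + z_β)² · [p₁(1−p₁) + p₂(1−p₂)] / (p₁ − p₂)²
  = (1.645 + 1.036)² · (0.58·0.42 + 0.48·0.52) / (0.10)²
  = (2.681)² · (0.2436 + 0.2496) / 0.0100
  = 7.1878 · 0.4932 / 0.0100
  = 354.50
Design effect: 1.2 × 354.50 = 425.40.
Round up → n = 426 per group.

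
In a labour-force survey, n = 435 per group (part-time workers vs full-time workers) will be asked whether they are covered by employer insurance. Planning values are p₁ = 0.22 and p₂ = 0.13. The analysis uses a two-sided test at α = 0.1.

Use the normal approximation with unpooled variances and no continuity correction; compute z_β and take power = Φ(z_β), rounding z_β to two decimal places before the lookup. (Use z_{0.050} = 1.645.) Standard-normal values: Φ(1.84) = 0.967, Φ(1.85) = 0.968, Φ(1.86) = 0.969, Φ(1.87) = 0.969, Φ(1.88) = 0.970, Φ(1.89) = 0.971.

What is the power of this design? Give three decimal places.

Power ≈ 0.969

z_β = |p₁−p₂|·√(n/[p₁q₁+p₂q₂]) − z_{α/2}
    = 0.09 · √(435/0.2847) − 1.645
    = 0.09 · 39.0887 − 1.645
    = 3.5180 − 1.645 = 1.8730 → 1.87
Power = Φ(1.87) = 0.969.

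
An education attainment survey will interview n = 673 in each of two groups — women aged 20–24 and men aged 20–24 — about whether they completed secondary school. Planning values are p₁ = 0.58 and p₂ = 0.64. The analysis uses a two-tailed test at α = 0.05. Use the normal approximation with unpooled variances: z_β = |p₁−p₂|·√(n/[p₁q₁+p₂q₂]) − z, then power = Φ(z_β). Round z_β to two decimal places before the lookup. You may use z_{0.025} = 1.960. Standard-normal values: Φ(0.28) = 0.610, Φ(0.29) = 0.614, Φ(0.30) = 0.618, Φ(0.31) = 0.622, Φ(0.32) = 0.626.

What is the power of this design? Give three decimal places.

Power ≈ 0.618

z_β = |p₁−p₂|·√(n/[p₁q₁+p₂q₂]) − z_{α/2}
    = 0.06 · √(673/0.4740) − 1.960
    = 0.06 · 37.6806 − 1.960
    = 2.2608 − 1.960 = 0.3008 → 0.30
Power = Φ(0.30) = 0.618.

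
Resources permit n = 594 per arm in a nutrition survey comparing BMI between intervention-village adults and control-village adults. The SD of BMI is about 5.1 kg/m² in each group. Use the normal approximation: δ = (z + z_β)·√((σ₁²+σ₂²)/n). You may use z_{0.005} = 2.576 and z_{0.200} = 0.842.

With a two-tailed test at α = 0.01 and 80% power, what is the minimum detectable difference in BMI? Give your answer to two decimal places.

Minimum detectable difference ≈ 1.01 kg/m²

δ = (z_{α/2} + z_β) · √((σ₁²+σ₂²)/n)
  = (2.576 + 0.842) · √(52.02/594)
  = 3.418 · √0.08758
  = 3.418 · 0.2959
  = 1.0115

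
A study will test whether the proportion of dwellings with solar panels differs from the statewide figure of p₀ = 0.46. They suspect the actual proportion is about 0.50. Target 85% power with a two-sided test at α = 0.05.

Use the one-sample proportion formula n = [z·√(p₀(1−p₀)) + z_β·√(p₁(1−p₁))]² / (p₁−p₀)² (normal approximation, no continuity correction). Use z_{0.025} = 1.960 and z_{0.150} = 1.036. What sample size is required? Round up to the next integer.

n = 1397

n = [z_{α/2}·√(p₀q₀) + z_β·√(p₁q₁)]² / (p₁ − p₀)²
  = [1.960·√(0.46·0.54) + 1.036·√(0.50·0.50)]² / (0.04)²
  = [1.960·0.4984 + 1.036·0.5000]² / 0.0016
  = [1.4949]² / 0.0016
  = 1396.63
Round up → n = 1397.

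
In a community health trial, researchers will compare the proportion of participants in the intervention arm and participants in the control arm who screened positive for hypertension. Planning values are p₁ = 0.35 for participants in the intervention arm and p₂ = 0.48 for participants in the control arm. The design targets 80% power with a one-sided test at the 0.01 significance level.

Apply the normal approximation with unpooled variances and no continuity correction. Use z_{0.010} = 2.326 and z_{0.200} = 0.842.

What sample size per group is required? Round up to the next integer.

n = 284 per group

n = (z_α + z_β)² · [p₁(1−p₁) + p₂(1−p₂)] / (p₁ − p₂)²
  = (2.326 + 0.842)² · (0.35·0.65 + 0.48·0.52) / (-0.13)²
  = (3.168)² · (0.2275 + 0.2496) / 0.0169
  = 10.0362 · 0.4771 / 0.0169
  = 283.33
Round up → n = 284 per group.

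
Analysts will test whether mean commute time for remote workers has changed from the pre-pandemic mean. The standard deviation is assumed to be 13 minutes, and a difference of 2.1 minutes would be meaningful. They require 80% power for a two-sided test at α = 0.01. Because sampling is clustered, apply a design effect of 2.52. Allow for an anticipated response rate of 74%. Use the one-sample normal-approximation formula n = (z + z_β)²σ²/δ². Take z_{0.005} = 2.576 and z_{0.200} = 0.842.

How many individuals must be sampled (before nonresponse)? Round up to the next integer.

n = (z_{α/2} + z_β)² · σ² / δ²
  = (2.576 + 0.842)² · 13² / 2.1²
  = 11.6827 · 169 / 4.41
  = 447.71
Design effect: 2.52 × 447.71 = 1128.22.
Adjust for 74% response: 1128.22 / 0.74 = 1524.62.
Round up → n = 1525.

n = 1525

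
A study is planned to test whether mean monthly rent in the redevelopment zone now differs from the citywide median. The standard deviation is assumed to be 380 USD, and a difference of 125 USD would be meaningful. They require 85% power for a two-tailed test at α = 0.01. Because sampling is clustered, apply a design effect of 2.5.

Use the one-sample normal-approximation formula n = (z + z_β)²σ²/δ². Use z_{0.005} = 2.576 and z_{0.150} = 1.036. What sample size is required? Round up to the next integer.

n = 302

n = (z_{α/2} + z_β)² · σ² / δ²
  = (2.576 + 1.036)² · 380² / 125²
  = 13.0465 · 144400 / 15625
  = 120.57
Design effect: 2.5 × 120.57 = 301.43.
Round up → n = 302.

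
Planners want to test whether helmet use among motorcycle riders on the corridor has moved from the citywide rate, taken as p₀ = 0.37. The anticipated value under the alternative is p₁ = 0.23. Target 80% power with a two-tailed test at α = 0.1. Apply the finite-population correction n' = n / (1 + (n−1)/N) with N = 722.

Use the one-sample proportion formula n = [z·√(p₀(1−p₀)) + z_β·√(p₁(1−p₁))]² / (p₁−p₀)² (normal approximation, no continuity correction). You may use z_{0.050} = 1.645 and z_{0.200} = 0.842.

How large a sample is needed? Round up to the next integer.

n = [z_{α/2}·√(p₀q₀) + z_β·√(p₁q₁)]² / (p₁ − p₀)²
  = [1.645·√(0.37·0.63) + 0.842·√(0.23·0.77)]² / (-0.14)²
  = [1.645·0.4828 + 0.842·0.4208]² / 0.0196
  = [1.1486]² / 0.0196
  = 67.30
Finite-population correction (N = 722): 67.30 / (1 + (67.30 − 1)/722) = 61.64.
Round up → n = 62.

n = 62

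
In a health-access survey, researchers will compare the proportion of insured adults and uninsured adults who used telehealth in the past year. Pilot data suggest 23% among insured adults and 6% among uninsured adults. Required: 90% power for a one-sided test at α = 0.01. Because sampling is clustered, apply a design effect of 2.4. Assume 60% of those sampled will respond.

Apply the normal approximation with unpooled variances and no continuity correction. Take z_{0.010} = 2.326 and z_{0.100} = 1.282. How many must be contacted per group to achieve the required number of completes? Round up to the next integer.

n = 421 per group

n = (z_α + z_β)² · [p₁(1−p₁) + p₂(1−p₂)] / (p₁ − p₂)²
  = (2.326 + 1.282)² · (0.23·0.77 + 0.06·0.94) / (0.17)²
  = (3.608)² · (0.1771 + 0.0564) / 0.0289
  = 13.0177 · 0.2335 / 0.0289
  = 105.18
Design effect: 2.4 × 105.18 = 252.43.
Adjust for 60% response: 252.43 / 0.60 = 420.71.
Round up → n = 421 per group.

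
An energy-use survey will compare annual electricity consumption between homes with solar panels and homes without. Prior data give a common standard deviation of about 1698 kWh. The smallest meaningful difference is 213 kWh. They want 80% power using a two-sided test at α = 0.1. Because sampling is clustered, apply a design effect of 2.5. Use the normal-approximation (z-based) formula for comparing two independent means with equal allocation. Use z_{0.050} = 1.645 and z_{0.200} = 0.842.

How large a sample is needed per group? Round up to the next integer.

n = 1966 per group

n = (z_{α/2} + z_β)² · (σ₁² + σ₂²) / δ²
  = (1.645 + 0.842)² · (2·1698² = 5766408) / 213²
  = 6.1852 · 5766408 / 45369
  = 786.14
Design effect: 2.5 × 786.14 = 1965.34.
Round up → n = 1966 per group.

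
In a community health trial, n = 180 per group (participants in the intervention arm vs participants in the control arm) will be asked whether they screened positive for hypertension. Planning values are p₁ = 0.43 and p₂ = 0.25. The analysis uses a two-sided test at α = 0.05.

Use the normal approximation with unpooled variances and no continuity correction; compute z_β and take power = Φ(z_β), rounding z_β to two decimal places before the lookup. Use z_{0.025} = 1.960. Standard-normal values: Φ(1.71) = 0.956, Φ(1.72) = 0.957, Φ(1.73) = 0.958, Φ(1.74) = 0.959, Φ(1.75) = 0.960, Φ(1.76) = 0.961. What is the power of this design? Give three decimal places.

Power ≈ 0.956

z_β = |p₁−p₂|·√(n/[p₁q₁+p₂q₂]) − z_{α/2}
    = 0.18 · √(180/0.4326) − 1.960
    = 0.18 · 20.3983 − 1.960
    = 3.6717 − 1.960 = 1.7117 → 1.71
Power = Φ(1.71) = 0.956.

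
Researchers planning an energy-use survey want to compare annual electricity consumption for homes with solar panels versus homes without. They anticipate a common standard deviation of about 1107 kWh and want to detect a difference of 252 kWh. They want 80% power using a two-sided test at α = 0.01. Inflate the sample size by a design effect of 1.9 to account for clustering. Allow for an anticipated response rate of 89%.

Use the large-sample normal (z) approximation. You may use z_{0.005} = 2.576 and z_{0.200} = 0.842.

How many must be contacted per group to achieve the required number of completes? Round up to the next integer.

n = (z_{α/2} + z_β)² · (σ₁² + σ₂²) / δ²
  = (2.576 + 0.842)² · (2·1107² = 2450898) / 252²
  = 11.6827 · 2450898 / 63504
  = 450.89
Design effect: 1.9 × 450.89 = 856.69.
Adjust for 89% response: 856.69 / 0.89 = 962.57.
Round up → n = 963 per group.

n = 963 per group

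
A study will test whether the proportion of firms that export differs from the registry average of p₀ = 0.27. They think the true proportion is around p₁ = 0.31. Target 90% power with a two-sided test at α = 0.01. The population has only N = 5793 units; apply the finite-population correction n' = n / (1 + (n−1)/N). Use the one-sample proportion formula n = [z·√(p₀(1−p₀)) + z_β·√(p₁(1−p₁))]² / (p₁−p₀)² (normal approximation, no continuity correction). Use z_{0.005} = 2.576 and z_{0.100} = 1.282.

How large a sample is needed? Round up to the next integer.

n = 1423

n = [z_{α/2}·√(p₀q₀) + z_β·√(p₁q₁)]² / (p₁ − p₀)²
  = [2.576·√(0.27·0.73) + 1.282·√(0.31·0.69)]² / (0.04)²
  = [2.576·0.4440 + 1.282·0.4625]² / 0.0016
  = [1.7366]² / 0.0016
  = 1884.77
Finite-population correction (N = 5793): 1884.77 / (1 + (1884.77 − 1)/5793) = 1422.27.
Round up → n = 1423.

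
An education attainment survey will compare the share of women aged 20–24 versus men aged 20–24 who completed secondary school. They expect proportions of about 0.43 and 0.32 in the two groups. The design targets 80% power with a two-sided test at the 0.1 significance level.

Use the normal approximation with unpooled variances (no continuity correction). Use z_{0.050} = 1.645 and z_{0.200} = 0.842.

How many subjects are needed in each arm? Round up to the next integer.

n = (z_{α/2} + z_β)² · [p₁(1−p₁) + p₂(1−p₂)] / (p₁ − p₂)²
  = (1.645 + 0.842)² · (0.43·0.57 + 0.32·0.68) / (0.11)²
  = (2.487)² · (0.2451 + 0.2176) / 0.0121
  = 6.1852 · 0.4627 / 0.0121
  = 236.52
Round up → n = 237 per group.

n = 237 per group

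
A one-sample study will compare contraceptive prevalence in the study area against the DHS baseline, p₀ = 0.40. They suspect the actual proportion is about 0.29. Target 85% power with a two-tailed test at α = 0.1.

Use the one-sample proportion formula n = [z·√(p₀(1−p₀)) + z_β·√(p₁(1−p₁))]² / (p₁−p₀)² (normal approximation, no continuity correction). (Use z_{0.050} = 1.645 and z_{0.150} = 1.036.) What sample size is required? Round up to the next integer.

n = [z_{α/2}·√(p₀q₀) + z_β·√(p₁q₁)]² / (p₁ − p₀)²
  = [1.645·√(0.40·0.60) + 1.036·√(0.29·0.71)]² / (-0.11)²
  = [1.645·0.4899 + 1.036·0.4538]² / 0.0121
  = [1.2760]² / 0.0121
  = 134.56
Round up → n = 135.

n = 135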